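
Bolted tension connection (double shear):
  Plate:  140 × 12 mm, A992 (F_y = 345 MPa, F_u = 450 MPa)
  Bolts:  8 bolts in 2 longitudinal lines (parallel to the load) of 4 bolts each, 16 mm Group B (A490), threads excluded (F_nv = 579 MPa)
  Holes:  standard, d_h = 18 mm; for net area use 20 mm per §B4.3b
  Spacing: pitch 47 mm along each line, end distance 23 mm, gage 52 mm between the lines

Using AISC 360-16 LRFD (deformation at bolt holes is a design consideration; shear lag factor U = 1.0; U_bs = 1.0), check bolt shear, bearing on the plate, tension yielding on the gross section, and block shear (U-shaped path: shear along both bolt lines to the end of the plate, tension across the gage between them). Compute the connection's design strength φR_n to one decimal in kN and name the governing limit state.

Bolt shear: A_b = π(16)²/4 = 201.06 mm². φR_n = 0.75 × 579 × 201.06 × 8 × 2 = 1397.0 kN.
Bearing (12 mm plate, F_u = 450 MPa): end bolts L_c = 23 − 18/2 = 14, R_n = min(1.2×14×12×450, 2.4×16×12×450) = 90.72 kN/bolt; interior L_c = 47 − 18 = 29, R_n = 187.92 kN/bolt. φR_n = 0.75 × (2×90.72 + 6×187.92) = 981.7 kN.
Tension yield (gross): A_g = 140×12 = 1680 mm². φR_n = 0.90 × 345 × 1680 = 521.6 kN.
Block shear: shear path 2×[23+3×47] = 2×164 mm, A_gv = 3936, A_nv = 2×(164 − 3.5×20)×12 = 2256 mm²; tension across gage: (52 − 1×20)×12 = 384 mm². R_n = min(0.6×450×2256, 0.6×345×3936) + 1.0×450×384 = min(609.12, 814.75) + 172.8 = 781.92 kN. φR_n = 0.75 × 781.92 = 586.4 kN.
Governing: min(1397.0, 981.7, 521.6, 586.4) = 521.6 kN → gross-section yield.

521.6 kN (gross-section yield governs)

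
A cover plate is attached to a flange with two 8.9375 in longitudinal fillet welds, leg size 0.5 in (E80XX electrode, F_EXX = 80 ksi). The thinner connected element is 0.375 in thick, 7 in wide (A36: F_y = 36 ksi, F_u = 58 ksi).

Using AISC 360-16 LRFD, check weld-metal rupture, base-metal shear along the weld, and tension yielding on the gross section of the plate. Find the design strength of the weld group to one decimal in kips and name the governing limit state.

Weld metal: throat = 0.707×0.5 = 0.3535 in, L = 2×8.9375 = 17.875 in. φR_n = 0.75 × 0.6 × 80 × 0.3535 × 17.875 = 227.5 kips.
Base metal shear (0.375 in plate): yield φR_n = 1.0×0.6×36×0.375×17.875 = 144.8 kips; rupture φR_n = 0.75×0.6×58×0.375×17.875 = 175.0 kips; take 144.8 kips (yield).
Tension yield (gross): A_g = 7×0.375 = 2.625 in². φR_n = 0.90 × 36 × 2.625 = 85.1 kips.
Governing: min(227.5, 144.8, 85.1) = 85.1 kips → gross-section yield.

85.1 kips (gross-section yield governs)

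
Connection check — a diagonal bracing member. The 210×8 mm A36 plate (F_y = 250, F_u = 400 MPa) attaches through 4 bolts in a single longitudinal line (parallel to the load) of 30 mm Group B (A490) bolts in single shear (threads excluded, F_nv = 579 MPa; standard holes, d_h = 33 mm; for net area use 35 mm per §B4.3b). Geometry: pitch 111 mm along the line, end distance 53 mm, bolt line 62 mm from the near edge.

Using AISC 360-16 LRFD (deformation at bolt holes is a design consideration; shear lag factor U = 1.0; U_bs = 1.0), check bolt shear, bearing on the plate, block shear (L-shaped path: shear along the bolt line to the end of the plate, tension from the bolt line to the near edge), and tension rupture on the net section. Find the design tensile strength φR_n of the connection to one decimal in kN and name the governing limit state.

Bolt shear: A_b = π(30)²/4 = 706.86 mm². φR_n = 0.75 × 579 × 706.86 × 4 × 1 = 1227.8 kN.
Bearing (8 mm plate, F_u = 400 MPa): end bolts L_c = 53 − 33/2 = 36.5, R_n = min(1.2×36.5×8×400, 2.4×30×8×400) = 140.16 kN/bolt; interior L_c = 111 − 33 = 78, R_n = 230.4 kN/bolt. φR_n = 0.75 × (1×140.16 + 3×230.4) = 623.5 kN.
Block shear: shear path 1×[53+3×111] = 1×386 mm, A_gv = 3088, A_nv = 1×(386 − 3.5×35)×8 = 2108 mm²; tension to near edge: (62 − 0.5×35)×8 = 356 mm². R_n = min(0.6×400×2108, 0.6×250×3088) + 1.0×400×356 = min(505.92, 463.2) + 142.4 = 605.6 kN. φR_n = 0.75 × 605.6 = 454.2 kN.
Tension rupture (net): A_n = (210 − 1×35)×8 = 1400 mm² (U = 1.0, A_e = A_n). φR_n = 0.75 × 400 × 1400 = 420.0 kN.
Governing: min(1227.8, 623.5, 454.2, 420.0) = 420.0 kN → net-section rupture.

420.0 kN (net-section rupture governs)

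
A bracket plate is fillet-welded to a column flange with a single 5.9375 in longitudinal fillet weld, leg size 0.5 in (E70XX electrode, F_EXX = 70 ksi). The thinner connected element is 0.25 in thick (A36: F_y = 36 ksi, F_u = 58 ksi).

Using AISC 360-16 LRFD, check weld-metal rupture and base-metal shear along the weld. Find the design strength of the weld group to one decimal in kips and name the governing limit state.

Weld metal: throat = 0.707×0.5 = 0.3535 in, L = 5.9375 in. φR_n = 0.75 × 0.6 × 70 × 0.3535 × 5.9375 = 66.1 kips.
Base metal shear (0.25 in plate): yield φR_n = 1.0×0.6×36×0.25×5.9375 = 32.1 kips; rupture φR_n = 0.75×0.6×58×0.25×5.9375 = 38.7 kips; take 32.1 kips (yield).
Governing: min(66.1, 32.1) = 32.1 kips → base-metal shear.

32.1 kips (base-metal shear governs)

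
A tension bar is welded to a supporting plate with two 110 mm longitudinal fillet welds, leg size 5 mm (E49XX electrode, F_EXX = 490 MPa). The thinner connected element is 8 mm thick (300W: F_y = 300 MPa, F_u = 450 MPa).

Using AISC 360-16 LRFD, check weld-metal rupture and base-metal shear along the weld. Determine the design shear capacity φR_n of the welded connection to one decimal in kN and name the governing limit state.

Weld metal: throat = 0.707×5 = 3.535 mm, L = 2×110 = 220 mm. φR_n = 0.75 × 0.6 × 490 × 3.535 × 220 = 171.5 kN.
Base metal shear (8 mm plate): yield φR_n = 1.0×0.6×300×8×220 = 316.8 kN; rupture φR_n = 0.75×0.6×450×8×220 = 356.4 kN; take 316.8 kN (yield).
Governing: min(171.5, 316.8) = 171.5 kN → weld metal.

171.5 kN (weld metal governs)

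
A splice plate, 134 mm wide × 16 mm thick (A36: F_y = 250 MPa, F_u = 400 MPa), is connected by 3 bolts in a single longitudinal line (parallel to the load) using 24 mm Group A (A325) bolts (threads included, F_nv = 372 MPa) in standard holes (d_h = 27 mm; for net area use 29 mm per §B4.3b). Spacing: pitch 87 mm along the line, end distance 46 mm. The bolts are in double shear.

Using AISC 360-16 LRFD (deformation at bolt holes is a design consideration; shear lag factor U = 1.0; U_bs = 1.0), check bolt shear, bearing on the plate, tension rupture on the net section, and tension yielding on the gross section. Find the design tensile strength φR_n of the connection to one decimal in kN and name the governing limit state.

482.4 kN (gross-section yield governs)

Bolt shear: A_b = π(24)²/4 = 452.39 mm². φR_n = 0.75 × 372 × 452.39 × 3 × 2 = 757.3 kN.
Bearing (16 mm plate, F_u = 400 MPa): end bolts L_c = 46 − 27/2 = 32.5, R_n = min(1.2×32.5×16×400, 2.4×24×16×400) = 249.6 kN/bolt; interior L_c = 87 − 27 = 60, R_n = 368.64 kN/bolt. φR_n = 0.75 × (1×249.6 + 2×368.64) = 740.2 kN.
Tension rupture (net): A_n = (134 − 1×29)×16 = 1680 mm² (U = 1.0, A_e = A_n). φR_n = 0.75 × 400 × 1680 = 504.0 kN.
Tension yield (gross): A_g = 134×16 = 2144 mm². φR_n = 0.90 × 250 × 2144 = 482.4 kN.
Governing: min(757.3, 740.2, 504.0, 482.4) = 482.4 kN → gross-section yield.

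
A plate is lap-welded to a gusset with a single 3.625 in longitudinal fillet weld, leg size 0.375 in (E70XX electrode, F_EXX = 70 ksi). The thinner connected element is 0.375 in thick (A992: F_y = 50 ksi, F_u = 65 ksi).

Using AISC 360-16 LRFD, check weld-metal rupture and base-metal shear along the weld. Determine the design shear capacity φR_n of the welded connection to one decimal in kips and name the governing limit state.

30.3 kips (weld metal governs)

Weld metal: throat = 0.707×0.375 = 0.26513 in, L = 3.625 in. φR_n = 0.75 × 0.6 × 70 × 0.26513 × 3.625 = 30.3 kips.
Base metal shear (0.375 in plate): yield φR_n = 1.0×0.6×50×0.375×3.625 = 40.8 kips; rupture φR_n = 0.75×0.6×65×0.375×3.625 = 39.8 kips; take 39.8 kips (rupture).
Governing: min(30.3, 39.8) = 30.3 kips → weld metal.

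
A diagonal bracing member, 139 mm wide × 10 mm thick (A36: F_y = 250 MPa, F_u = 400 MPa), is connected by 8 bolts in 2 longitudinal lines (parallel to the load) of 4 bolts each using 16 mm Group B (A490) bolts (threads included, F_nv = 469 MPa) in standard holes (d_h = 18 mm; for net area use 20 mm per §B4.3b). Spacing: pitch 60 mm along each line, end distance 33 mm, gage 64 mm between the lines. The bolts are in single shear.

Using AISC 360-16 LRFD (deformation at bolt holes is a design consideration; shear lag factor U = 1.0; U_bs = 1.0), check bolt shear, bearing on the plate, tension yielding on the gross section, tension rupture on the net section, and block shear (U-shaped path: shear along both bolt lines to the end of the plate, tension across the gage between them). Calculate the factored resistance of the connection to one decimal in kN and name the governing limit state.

Bolt shear: A_b = π(16)²/4 = 201.06 mm². φR_n = 0.75 × 469 × 201.06 × 8 × 1 = 565.8 kN.
Bearing (10 mm plate, F_u = 400 MPa): end bolts L_c = 33 − 18/2 = 24, R_n = min(1.2×24×10×400, 2.4×16×10×400) = 115.2 kN/bolt; interior L_c = 60 − 18 = 42, R_n = 153.6 kN/bolt. φR_n = 0.75 × (2×115.2 + 6×153.6) = 864.0 kN.
Tension yield (gross): A_g = 139×10 = 1390 mm². φR_n = 0.90 × 250 × 1390 = 312.8 kN.
Tension rupture (net): A_n = (139 − 2×20)×10 = 990 mm² (U = 1.0, A_e = A_n). φR_n = 0.75 × 400 × 990 = 297.0 kN.
Block shear: shear path 2×[33+3×60] = 2×213 mm, A_gv = 4260, A_nv = 2×(213 − 3.5×20)×10 = 2860 mm²; tension across gage: (64 − 1×20)×10 = 440 mm². R_n = min(0.6×400×2860, 0.6×250×4260) + 1.0×400×440 = min(686.4, 639) + 176 = 815 kN. φR_n = 0.75 × 815 = 611.3 kN.
Governing: min(565.8, 864.0, 312.8, 297.0, 611.3) = 297.0 kN → net-section rupture.

297.0 kN (net-section rupture governs)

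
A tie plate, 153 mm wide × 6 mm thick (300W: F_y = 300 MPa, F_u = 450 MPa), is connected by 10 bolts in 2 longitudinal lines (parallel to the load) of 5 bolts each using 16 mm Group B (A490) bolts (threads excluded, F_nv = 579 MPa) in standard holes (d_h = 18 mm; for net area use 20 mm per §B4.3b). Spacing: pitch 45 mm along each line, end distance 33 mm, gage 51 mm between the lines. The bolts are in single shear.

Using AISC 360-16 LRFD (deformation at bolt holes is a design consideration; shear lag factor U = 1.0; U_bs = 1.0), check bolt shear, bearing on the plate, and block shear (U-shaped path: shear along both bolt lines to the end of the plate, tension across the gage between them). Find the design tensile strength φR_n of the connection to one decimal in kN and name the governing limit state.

Bolt shear: A_b = π(16)²/4 = 201.06 mm². φR_n = 0.75 × 579 × 201.06 × 10 × 1 = 873.1 kN.
Bearing (6 mm plate, F_u = 450 MPa): end bolts L_c = 33 − 18/2 = 24, R_n = min(1.2×24×6×450, 2.4×16×6×450) = 77.76 kN/bolt; interior L_c = 45 − 18 = 27, R_n = 87.48 kN/bolt. φR_n = 0.75 × (2×77.76 + 8×87.48) = 641.5 kN.
Block shear: shear path 2×[33+4×45] = 2×213 mm, A_gv = 2556, A_nv = 2×(213 − 4.5×20)×6 = 1476 mm²; tension across gage: (51 − 1×20)×6 = 186 mm². R_n = min(0.6×450×1476, 0.6×300×2556) + 1.0×450×186 = min(398.52, 460.08) + 83.7 = 482.22 kN. φR_n = 0.75 × 482.22 = 361.7 kN.
Governing: min(873.1, 641.5, 361.7) = 361.7 kN → block shear.

361.7 kN (block shear governs)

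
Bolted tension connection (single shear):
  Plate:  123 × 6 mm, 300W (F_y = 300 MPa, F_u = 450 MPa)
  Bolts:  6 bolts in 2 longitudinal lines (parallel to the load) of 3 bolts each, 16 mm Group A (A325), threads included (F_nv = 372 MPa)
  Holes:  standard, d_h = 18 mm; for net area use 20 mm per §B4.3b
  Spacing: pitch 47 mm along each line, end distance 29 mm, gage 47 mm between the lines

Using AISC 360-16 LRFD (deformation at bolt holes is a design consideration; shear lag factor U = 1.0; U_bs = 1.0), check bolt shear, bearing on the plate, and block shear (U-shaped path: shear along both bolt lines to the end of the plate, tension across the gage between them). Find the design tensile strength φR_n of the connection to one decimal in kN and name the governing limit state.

Bolt shear: A_b = π(16)²/4 = 201.06 mm². φR_n = 0.75 × 372 × 201.06 × 6 × 1 = 336.6 kN.
Bearing (6 mm plate, F_u = 450 MPa): end bolts L_c = 29 − 18/2 = 20, R_n = min(1.2×20×6×450, 2.4×16×6×450) = 64.8 kN/bolt; interior L_c = 47 − 18 = 29, R_n = 93.96 kN/bolt. φR_n = 0.75 × (2×64.8 + 4×93.96) = 379.1 kN.
Block shear: shear path 2×[29+2×47] = 2×123 mm, A_gv = 1476, A_nv = 2×(123 − 2.5×20)×6 = 876 mm²; tension across gage: (47 − 1×20)×6 = 162 mm². R_n = min(0.6×450×876, 0.6×300×1476) + 1.0×450×162 = min(236.52, 265.68) + 72.9 = 309.42 kN. φR_n = 0.75 × 309.42 = 232.1 kN.
Governing: min(336.6, 379.1, 232.1) = 232.1 kN → block shear.

232.1 kN (block shear governs)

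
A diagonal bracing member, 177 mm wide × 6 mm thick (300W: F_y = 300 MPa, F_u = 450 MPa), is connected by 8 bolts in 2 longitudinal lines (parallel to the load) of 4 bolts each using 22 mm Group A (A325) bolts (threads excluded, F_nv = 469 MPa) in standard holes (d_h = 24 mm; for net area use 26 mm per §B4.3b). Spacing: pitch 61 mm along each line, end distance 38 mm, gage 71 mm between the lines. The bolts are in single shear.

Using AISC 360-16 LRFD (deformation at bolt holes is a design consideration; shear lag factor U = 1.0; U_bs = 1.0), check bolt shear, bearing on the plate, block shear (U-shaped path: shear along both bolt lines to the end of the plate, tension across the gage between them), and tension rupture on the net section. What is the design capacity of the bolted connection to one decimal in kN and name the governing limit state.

253.1 kN (net-section rupture governs)

Bolt shear: A_b = π(22)²/4 = 380.13 mm². φR_n = 0.75 × 469 × 380.13 × 8 × 1 = 1069.7 kN.
Bearing (6 mm plate, F_u = 450 MPa): end bolts L_c = 38 − 24/2 = 26, R_n = min(1.2×26×6×450, 2.4×22×6×450) = 84.24 kN/bolt; interior L_c = 61 − 24 = 37, R_n = 119.88 kN/bolt. φR_n = 0.75 × (2×84.24 + 6×119.88) = 665.8 kN.
Block shear: shear path 2×[38+3×61] = 2×221 mm, A_gv = 2652, A_nv = 2×(221 − 3.5×26)×6 = 1560 mm²; tension across gage: (71 − 1×26)×6 = 270 mm². R_n = min(0.6×450×1560, 0.6×300×2652) + 1.0×450×270 = min(421.2, 477.36) + 121.5 = 542.7 kN. φR_n = 0.75 × 542.7 = 407.0 kN.
Tension rupture (net): A_n = (177 − 2×26)×6 = 750 mm² (U = 1.0, A_e = A_n). φR_n = 0.75 × 450 × 750 = 253.1 kN.
Governing: min(1069.7, 665.8, 407.0, 253.1) = 253.1 kN → net-section rupture.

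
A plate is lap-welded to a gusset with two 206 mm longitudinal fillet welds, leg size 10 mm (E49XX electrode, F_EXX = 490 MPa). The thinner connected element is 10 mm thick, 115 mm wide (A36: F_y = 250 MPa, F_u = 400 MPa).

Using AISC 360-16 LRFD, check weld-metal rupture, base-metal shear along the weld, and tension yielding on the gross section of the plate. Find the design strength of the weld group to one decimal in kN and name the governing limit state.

258.8 kN (gross-section yield governs)

Weld metal: throat = 0.707×10 = 7.07 mm, L = 2×206 = 412 mm. φR_n = 0.75 × 0.6 × 490 × 7.07 × 412 = 642.3 kN.
Base metal shear (10 mm plate): yield φR_n = 1.0×0.6×250×10×412 = 618.0 kN; rupture φR_n = 0.75×0.6×400×10×412 = 741.6 kN; take 618.0 kN (yield).
Tension yield (gross): A_g = 115×10 = 1150 mm². φR_n = 0.90 × 250 × 1150 = 258.8 kN.
Governing: min(642.3, 618.0, 258.8) = 258.8 kN → gross-section yield.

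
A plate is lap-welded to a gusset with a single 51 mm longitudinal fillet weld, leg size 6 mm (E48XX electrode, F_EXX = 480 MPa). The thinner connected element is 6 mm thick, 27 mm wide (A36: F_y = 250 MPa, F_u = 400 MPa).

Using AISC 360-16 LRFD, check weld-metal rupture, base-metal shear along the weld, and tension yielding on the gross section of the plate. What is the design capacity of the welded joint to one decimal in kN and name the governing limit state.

36.5 kN (gross-section yield governs)

Weld metal: throat = 0.707×6 = 4.242 mm, L = 51 mm. φR_n = 0.75 × 0.6 × 480 × 4.242 × 51 = 46.7 kN.
Base metal shear (6 mm plate): yield φR_n = 1.0×0.6×250×6×51 = 45.9 kN; rupture φR_n = 0.75×0.6×400×6×51 = 55.1 kN; take 45.9 kN (yield).
Tension yield (gross): A_g = 27×6 = 162 mm². φR_n = 0.90 × 250 × 162 = 36.5 kN.
Governing: min(46.7, 45.9, 36.5) = 36.5 kN → gross-section yield.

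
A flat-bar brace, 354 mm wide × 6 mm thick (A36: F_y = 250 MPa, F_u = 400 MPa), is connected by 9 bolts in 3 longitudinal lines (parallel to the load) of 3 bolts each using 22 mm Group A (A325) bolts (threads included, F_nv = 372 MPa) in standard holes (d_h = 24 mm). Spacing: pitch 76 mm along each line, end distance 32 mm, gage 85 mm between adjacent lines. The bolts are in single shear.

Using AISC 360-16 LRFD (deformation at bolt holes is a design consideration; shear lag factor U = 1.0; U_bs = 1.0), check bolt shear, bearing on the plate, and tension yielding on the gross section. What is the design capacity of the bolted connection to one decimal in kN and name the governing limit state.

Bolt shear: A_b = π(22)²/4 = 380.13 mm². φR_n = 0.75 × 372 × 380.13 × 9 × 1 = 954.5 kN.
Bearing (6 mm plate, F_u = 400 MPa): end bolts L_c = 32 − 24/2 = 20, R_n = min(1.2×20×6×400, 2.4×22×6×400) = 57.6 kN/bolt; interior L_c = 76 − 24 = 52, R_n = 126.72 kN/bolt. φR_n = 0.75 × (3×57.6 + 6×126.72) = 699.8 kN.
Tension yield (gross): A_g = 354×6 = 2124 mm². φR_n = 0.90 × 250 × 2124 = 477.9 kN.
Governing: min(954.5, 699.8, 477.9) = 477.9 kN → gross-section yield.

477.9 kN (gross-section yield governs)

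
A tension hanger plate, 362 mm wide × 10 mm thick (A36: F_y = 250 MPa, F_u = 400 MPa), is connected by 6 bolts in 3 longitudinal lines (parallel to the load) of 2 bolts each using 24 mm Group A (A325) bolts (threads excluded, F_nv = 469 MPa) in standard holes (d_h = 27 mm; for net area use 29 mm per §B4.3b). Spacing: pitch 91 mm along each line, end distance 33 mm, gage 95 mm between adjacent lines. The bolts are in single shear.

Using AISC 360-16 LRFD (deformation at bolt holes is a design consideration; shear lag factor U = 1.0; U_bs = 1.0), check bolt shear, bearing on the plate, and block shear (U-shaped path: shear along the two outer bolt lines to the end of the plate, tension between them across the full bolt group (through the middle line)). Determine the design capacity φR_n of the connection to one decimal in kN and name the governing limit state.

675.0 kN (block shear governs)

Bolt shear: A_b = π(24)²/4 = 452.39 mm². φR_n = 0.75 × 469 × 452.39 × 6 × 1 = 954.8 kN.
Bearing (10 mm plate, F_u = 400 MPa): end bolts L_c = 33 − 27/2 = 19.5, R_n = min(1.2×19.5×10×400, 2.4×24×10×400) = 93.6 kN/bolt; interior L_c = 91 − 27 = 64, R_n = 230.4 kN/bolt. φR_n = 0.75 × (3×93.6 + 3×230.4) = 729.0 kN.
Block shear: shear path 2×[33+1×91] = 2×124 mm, A_gv = 2480, A_nv = 2×(124 − 1.5×29)×10 = 1610 mm²; tension across gage: (190 − 2×29)×10 = 1320 mm². R_n = min(0.6×400×1610, 0.6×250×2480) + 1.0×400×1320 = min(386.4, 372) + 528 = 900 kN. φR_n = 0.75 × 900 = 675.0 kN.
Governing: min(954.8, 729.0, 675.0) = 675.0 kN → block shear.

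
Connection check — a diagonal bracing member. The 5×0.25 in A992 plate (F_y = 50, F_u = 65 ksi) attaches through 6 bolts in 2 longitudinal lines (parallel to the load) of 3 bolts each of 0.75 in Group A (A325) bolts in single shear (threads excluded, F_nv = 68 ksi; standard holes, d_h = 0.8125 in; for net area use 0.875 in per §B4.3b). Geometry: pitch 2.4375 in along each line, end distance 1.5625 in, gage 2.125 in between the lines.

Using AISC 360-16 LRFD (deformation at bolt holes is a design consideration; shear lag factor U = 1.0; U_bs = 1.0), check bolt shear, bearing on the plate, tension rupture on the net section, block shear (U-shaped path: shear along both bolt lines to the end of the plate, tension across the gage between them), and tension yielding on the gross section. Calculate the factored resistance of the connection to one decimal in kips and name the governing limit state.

39.6 kips (net-section rupture governs)

Bolt shear: A_b = π(0.75)²/4 = 0.44179 in². φR_n = 0.75 × 68 × 0.44179 × 6 × 1 = 135.2 kips.
Bearing (0.25 in plate, F_u = 65 ksi): end bolts L_c = 1.5625 − 0.8125/2 = 1.15625, R_n = min(1.2×1.15625×0.25×65, 2.4×0.75×0.25×65) = 22.547 kips/bolt; interior L_c = 2.4375 − 0.8125 = 1.625, R_n = 29.25 kips/bolt. φR_n = 0.75 × (2×22.547 + 4×29.25) = 121.6 kips.
Tension rupture (net): A_n = (5 − 2×0.875)×0.25 = 0.8125 in² (U = 1.0, A_e = A_n). φR_n = 0.75 × 65 × 0.8125 = 39.6 kips.
Block shear: shear path 2×[1.5625+2×2.4375] = 2×6.4375 in, A_gv = 3.2188, A_nv = 2×(6.4375 − 2.5×0.875)×0.25 = 2.125 in²; tension across gage: (2.125 − 1×0.875)×0.25 = 0.3125 in². R_n = min(0.6×65×2.125, 0.6×50×3.2188) + 1.0×65×0.3125 = min(82.875, 96.564) + 20.313 = 103.19 kips. φR_n = 0.75 × 103.19 = 77.4 kips.
Tension yield (gross): A_g = 5×0.25 = 1.25 in². φR_n = 0.90 × 50 × 1.25 = 56.3 kips.
Governing: min(135.2, 121.6, 39.6, 77.4, 56.3) = 39.6 kips → net-section rupture.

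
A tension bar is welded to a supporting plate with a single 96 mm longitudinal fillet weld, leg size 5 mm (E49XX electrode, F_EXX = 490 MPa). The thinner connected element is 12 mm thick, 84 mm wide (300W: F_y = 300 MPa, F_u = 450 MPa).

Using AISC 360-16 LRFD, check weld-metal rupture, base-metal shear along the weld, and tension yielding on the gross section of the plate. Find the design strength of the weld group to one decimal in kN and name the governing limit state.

74.8 kN (weld metal governs)

Weld metal: throat = 0.707×5 = 3.535 mm, L = 96 mm. φR_n = 0.75 × 0.6 × 490 × 3.535 × 96 = 74.8 kN.
Base metal shear (12 mm plate): yield φR_n = 1.0×0.6×300×12×96 = 207.4 kN; rupture φR_n = 0.75×0.6×450×12×96 = 233.3 kN; take 207.4 kN (yield).
Tension yield (gross): A_g = 84×12 = 1008 mm². φR_n = 0.90 × 300 × 1008 = 272.2 kN.
Governing: min(74.8, 207.4, 272.2) = 74.8 kN → weld metal.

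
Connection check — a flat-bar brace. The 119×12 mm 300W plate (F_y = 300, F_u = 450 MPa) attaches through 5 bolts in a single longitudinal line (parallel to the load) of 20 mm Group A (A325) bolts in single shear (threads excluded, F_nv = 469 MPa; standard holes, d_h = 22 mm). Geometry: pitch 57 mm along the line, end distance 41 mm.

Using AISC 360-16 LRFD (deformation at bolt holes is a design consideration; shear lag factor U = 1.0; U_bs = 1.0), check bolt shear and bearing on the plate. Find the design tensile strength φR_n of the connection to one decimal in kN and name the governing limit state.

Bolt shear: A_b = π(20)²/4 = 314.16 mm². φR_n = 0.75 × 469 × 314.16 × 5 × 1 = 552.5 kN.
Bearing (12 mm plate, F_u = 450 MPa): end bolts L_c = 41 − 22/2 = 30, R_n = min(1.2×30×12×450, 2.4×20×12×450) = 194.4 kN/bolt; interior L_c = 57 − 22 = 35, R_n = 226.8 kN/bolt. φR_n = 0.75 × (1×194.4 + 4×226.8) = 826.2 kN.
Governing: min(552.5, 826.2) = 552.5 kN → bolt shear.

552.5 kN (bolt shear governs)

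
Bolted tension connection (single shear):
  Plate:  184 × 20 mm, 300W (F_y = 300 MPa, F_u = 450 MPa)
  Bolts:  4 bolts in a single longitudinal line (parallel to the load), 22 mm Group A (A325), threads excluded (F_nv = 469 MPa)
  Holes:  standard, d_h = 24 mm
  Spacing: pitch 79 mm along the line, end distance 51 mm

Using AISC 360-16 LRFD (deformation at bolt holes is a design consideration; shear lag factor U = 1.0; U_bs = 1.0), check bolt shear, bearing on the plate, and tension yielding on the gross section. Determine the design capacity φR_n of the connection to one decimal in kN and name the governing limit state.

Bolt shear: A_b = π(22)²/4 = 380.13 mm². φR_n = 0.75 × 469 × 380.13 × 4 × 1 = 534.8 kN.
Bearing (20 mm plate, F_u = 450 MPa): end bolts L_c = 51 − 24/2 = 39, R_n = min(1.2×39×20×450, 2.4×22×20×450) = 421.2 kN/bolt; interior L_c = 79 − 24 = 55, R_n = 475.2 kN/bolt. φR_n = 0.75 × (1×421.2 + 3×475.2) = 1385.1 kN.
Tension yield (gross): A_g = 184×20 = 3680 mm². φR_n = 0.90 × 300 × 3680 = 993.6 kN.
Governing: min(534.8, 1385.1, 993.6) = 534.8 kN → bolt shear.

534.8 kN (bolt shear governs)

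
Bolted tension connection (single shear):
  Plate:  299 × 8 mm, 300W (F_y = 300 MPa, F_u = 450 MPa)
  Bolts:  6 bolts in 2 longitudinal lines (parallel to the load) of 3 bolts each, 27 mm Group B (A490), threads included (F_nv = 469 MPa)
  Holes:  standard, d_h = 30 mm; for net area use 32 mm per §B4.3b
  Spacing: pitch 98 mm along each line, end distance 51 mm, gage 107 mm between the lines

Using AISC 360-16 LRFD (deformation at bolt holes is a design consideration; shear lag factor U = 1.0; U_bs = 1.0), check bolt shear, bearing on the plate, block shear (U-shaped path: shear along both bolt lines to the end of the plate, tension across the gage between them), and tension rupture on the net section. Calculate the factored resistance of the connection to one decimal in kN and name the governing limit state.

634.5 kN (net-section rupture governs)

Bolt shear: A_b = π(27)²/4 = 572.56 mm². φR_n = 0.75 × 469 × 572.56 × 6 × 1 = 1208.4 kN.
Bearing (8 mm plate, F_u = 450 MPa): end bolts L_c = 51 − 30/2 = 36, R_n = min(1.2×36×8×450, 2.4×27×8×450) = 155.52 kN/bolt; interior L_c = 98 − 30 = 68, R_n = 233.28 kN/bolt. φR_n = 0.75 × (2×155.52 + 4×233.28) = 933.1 kN.
Block shear: shear path 2×[51+2×98] = 2×247 mm, A_gv = 3952, A_nv = 2×(247 − 2.5×32)×8 = 2672 mm²; tension across gage: (107 − 1×32)×8 = 600 mm². R_n = min(0.6×450×2672, 0.6×300×3952) + 1.0×450×600 = min(721.44, 711.36) + 270 = 981.36 kN. φR_n = 0.75 × 981.36 = 736.0 kN.
Tension rupture (net): A_n = (299 − 2×32)×8 = 1880 mm² (U = 1.0, A_e = A_n). φR_n = 0.75 × 450 × 1880 = 634.5 kN.
Governing: min(1208.4, 933.1, 736.0, 634.5) = 634.5 kN → net-section rupture.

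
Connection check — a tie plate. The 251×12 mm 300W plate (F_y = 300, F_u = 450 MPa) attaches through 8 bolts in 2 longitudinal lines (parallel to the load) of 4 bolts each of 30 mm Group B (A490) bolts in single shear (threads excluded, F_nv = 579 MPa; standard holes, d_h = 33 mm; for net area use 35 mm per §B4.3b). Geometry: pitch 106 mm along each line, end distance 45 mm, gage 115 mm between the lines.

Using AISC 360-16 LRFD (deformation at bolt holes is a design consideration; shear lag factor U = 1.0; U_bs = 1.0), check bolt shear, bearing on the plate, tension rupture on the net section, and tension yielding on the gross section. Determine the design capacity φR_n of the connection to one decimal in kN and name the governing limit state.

Bolt shear: A_b = π(30)²/4 = 706.86 mm². φR_n = 0.75 × 579 × 706.86 × 8 × 1 = 2455.6 kN.
Bearing (12 mm plate, F_u = 450 MPa): end bolts L_c = 45 − 33/2 = 28.5, R_n = min(1.2×28.5×12×450, 2.4×30×12×450) = 184.68 kN/bolt; interior L_c = 106 − 33 = 73, R_n = 388.8 kN/bolt. φR_n = 0.75 × (2×184.68 + 6×388.8) = 2026.6 kN.
Tension rupture (net): A_n = (251 − 2×35)×12 = 2172 mm² (U = 1.0, A_e = A_n). φR_n = 0.75 × 450 × 2172 = 733.1 kN.
Tension yield (gross): A_g = 251×12 = 3012 mm². φR_n = 0.90 × 300 × 3012 = 813.2 kN.
Governing: min(2455.6, 2026.6, 733.1, 813.2) = 733.1 kN → net-section rupture.

733.1 kN (net-section rupture governs)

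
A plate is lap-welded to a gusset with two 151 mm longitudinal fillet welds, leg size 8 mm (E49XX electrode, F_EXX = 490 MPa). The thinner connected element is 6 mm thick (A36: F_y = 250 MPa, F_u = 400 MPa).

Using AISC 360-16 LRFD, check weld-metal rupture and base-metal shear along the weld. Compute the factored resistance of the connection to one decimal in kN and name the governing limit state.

271.8 kN (base-metal shear governs)

Weld metal: throat = 0.707×8 = 5.656 mm, L = 2×151 = 302 mm. φR_n = 0.75 × 0.6 × 490 × 5.656 × 302 = 376.6 kN.
Base metal shear (6 mm plate): yield φR_n = 1.0×0.6×250×6×302 = 271.8 kN; rupture φR_n = 0.75×0.6×400×6×302 = 326.2 kN; take 271.8 kN (yield).
Governing: min(376.6, 271.8) = 271.8 kN → base-metal shear.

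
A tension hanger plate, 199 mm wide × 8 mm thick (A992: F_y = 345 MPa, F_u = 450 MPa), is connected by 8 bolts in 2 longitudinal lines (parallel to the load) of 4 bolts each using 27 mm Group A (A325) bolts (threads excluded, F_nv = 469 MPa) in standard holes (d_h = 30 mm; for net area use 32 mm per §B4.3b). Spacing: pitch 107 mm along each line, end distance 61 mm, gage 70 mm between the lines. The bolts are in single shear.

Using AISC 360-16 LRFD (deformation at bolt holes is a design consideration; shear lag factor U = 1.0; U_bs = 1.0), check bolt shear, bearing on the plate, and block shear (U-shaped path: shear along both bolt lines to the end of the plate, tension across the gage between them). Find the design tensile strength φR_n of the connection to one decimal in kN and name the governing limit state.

977.4 kN (block shear governs)

Bolt shear: A_b = π(27)²/4 = 572.56 mm². φR_n = 0.75 × 469 × 572.56 × 8 × 1 = 1611.2 kN.
Bearing (8 mm plate, F_u = 450 MPa): end bolts L_c = 61 − 30/2 = 46, R_n = min(1.2×46×8×450, 2.4×27×8×450) = 198.72 kN/bolt; interior L_c = 107 − 30 = 77, R_n = 233.28 kN/bolt. φR_n = 0.75 × (2×198.72 + 6×233.28) = 1347.8 kN.
Block shear: shear path 2×[61+3×107] = 2×382 mm, A_gv = 6112, A_nv = 2×(382 − 3.5×32)×8 = 4320 mm²; tension across gage: (70 − 1×32)×8 = 304 mm². R_n = min(0.6×450×4320, 0.6×345×6112) + 1.0×450×304 = min(1166.4, 1265.2) + 136.8 = 1303.2 kN. φR_n = 0.75 × 1303.2 = 977.4 kN.
Governing: min(1611.2, 1347.8, 977.4) = 977.4 kN → block shear.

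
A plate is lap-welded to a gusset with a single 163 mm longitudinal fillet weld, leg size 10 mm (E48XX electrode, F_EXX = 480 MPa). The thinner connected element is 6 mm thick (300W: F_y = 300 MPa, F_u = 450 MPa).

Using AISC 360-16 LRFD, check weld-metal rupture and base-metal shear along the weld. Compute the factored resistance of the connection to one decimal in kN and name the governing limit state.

176.0 kN (base-metal shear governs)

Weld metal: throat = 0.707×10 = 7.07 mm, L = 163 mm. φR_n = 0.75 × 0.6 × 480 × 7.07 × 163 = 248.9 kN.
Base metal shear (6 mm plate): yield φR_n = 1.0×0.6×300×6×163 = 176.0 kN; rupture φR_n = 0.75×0.6×450×6×163 = 198.0 kN; take 176.0 kN (yield).
Governing: min(248.9, 176.0) = 176.0 kN → base-metal shear.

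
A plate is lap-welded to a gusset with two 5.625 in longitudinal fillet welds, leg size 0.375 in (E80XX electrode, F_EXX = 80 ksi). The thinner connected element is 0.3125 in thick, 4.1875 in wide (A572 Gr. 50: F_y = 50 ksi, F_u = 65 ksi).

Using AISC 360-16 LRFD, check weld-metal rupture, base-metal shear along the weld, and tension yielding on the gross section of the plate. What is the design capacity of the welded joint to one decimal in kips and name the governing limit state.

Weld metal: throat = 0.707×0.375 = 0.26513 in, L = 2×5.625 = 11.25 in. φR_n = 0.75 × 0.6 × 80 × 0.26513 × 11.25 = 107.4 kips.
Base metal shear (0.3125 in plate): yield φR_n = 1.0×0.6×50×0.3125×11.25 = 105.5 kips; rupture φR_n = 0.75×0.6×65×0.3125×11.25 = 102.8 kips; take 102.8 kips (rupture).
Tension yield (gross): A_g = 4.1875×0.3125 = 1.3086 in². φR_n = 0.90 × 50 × 1.3086 = 58.9 kips.
Governing: min(107.4, 102.8, 58.9) = 58.9 kips → gross-section yield.

58.9 kips (gross-section yield governs)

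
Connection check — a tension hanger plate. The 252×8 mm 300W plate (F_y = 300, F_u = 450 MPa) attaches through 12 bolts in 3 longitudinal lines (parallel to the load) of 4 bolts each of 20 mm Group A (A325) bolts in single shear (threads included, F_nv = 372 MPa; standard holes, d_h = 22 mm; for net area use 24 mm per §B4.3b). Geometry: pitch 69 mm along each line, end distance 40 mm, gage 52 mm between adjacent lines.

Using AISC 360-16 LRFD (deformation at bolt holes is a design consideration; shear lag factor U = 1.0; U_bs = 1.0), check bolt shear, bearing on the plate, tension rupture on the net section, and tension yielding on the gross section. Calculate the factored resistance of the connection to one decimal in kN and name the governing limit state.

Bolt shear: A_b = π(20)²/4 = 314.16 mm². φR_n = 0.75 × 372 × 314.16 × 12 × 1 = 1051.8 kN.
Bearing (8 mm plate, F_u = 450 MPa): end bolts L_c = 40 − 22/2 = 29, R_n = min(1.2×29×8×450, 2.4×20×8×450) = 125.28 kN/bolt; interior L_c = 69 − 22 = 47, R_n = 172.8 kN/bolt. φR_n = 0.75 × (3×125.28 + 9×172.8) = 1448.3 kN.
Tension rupture (net): A_n = (252 − 3×24)×8 = 1440 mm² (U = 1.0, A_e = A_n). φR_n = 0.75 × 450 × 1440 = 486.0 kN.
Tension yield (gross): A_g = 252×8 = 2016 mm². φR_n = 0.90 × 300 × 2016 = 544.3 kN.
Governing: min(1051.8, 1448.3, 486.0, 544.3) = 486.0 kN → net-section rupture.

486.0 kN (net-section rupture governs)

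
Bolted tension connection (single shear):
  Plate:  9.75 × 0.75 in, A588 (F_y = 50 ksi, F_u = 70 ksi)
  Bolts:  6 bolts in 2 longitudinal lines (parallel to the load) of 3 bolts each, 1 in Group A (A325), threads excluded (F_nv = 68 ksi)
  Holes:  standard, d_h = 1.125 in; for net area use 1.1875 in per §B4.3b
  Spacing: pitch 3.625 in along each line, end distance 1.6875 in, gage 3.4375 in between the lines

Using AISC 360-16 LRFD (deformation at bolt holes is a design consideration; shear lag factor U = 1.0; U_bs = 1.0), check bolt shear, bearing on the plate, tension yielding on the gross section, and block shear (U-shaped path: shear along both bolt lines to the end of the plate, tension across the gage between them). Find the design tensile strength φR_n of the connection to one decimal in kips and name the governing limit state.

Bolt shear: A_b = π(1)²/4 = 0.7854 in². φR_n = 0.75 × 68 × 0.7854 × 6 × 1 = 240.3 kips.
Bearing (0.75 in plate, F_u = 70 ksi): end bolts L_c = 1.6875 − 1.125/2 = 1.125, R_n = min(1.2×1.125×0.75×70, 2.4×1×0.75×70) = 70.875 kips/bolt; interior L_c = 3.625 − 1.125 = 2.5, R_n = 126 kips/bolt. φR_n = 0.75 × (2×70.875 + 4×126) = 484.3 kips.
Tension yield (gross): A_g = 9.75×0.75 = 7.3125 in². φR_n = 0.90 × 50 × 7.3125 = 329.1 kips.
Block shear: shear path 2×[1.6875+2×3.625] = 2×8.9375 in, A_gv = 13.406, A_nv = 2×(8.9375 − 2.5×1.1875)×0.75 = 8.9531 in²; tension across gage: (3.4375 − 1×1.1875)×0.75 = 1.6875 in². R_n = min(0.6×70×8.9531, 0.6×50×13.406) + 1.0×70×1.6875 = min(376.03, 402.18) + 118.13 = 494.16 kips. φR_n = 0.75 × 494.16 = 370.6 kips.
Governing: min(240.3, 484.3, 329.1, 370.6) = 240.3 kips → bolt shear.

240.3 kips (bolt shear governs)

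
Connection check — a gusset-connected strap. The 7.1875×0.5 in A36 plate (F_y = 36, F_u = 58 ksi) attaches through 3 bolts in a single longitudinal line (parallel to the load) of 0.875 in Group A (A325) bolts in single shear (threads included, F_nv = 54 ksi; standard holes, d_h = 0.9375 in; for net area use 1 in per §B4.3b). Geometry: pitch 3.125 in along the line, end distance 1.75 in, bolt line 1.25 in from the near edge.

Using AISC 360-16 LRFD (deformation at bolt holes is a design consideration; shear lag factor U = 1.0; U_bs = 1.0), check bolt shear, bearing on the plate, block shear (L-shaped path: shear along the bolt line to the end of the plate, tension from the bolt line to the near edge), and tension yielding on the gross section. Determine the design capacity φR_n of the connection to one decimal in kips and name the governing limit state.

Bolt shear: A_b = π(0.875)²/4 = 0.60132 in². φR_n = 0.75 × 54 × 0.60132 × 3 × 1 = 73.1 kips.
Bearing (0.5 in plate, F_u = 58 ksi): end bolts L_c = 1.75 − 0.9375/2 = 1.28125, R_n = min(1.2×1.28125×0.5×58, 2.4×0.875×0.5×58) = 44.588 kips/bolt; interior L_c = 3.125 − 0.9375 = 2.1875, R_n = 60.9 kips/bolt. φR_n = 0.75 × (1×44.588 + 2×60.9) = 124.8 kips.
Block shear: shear path 1×[1.75+2×3.125] = 1×8 in, A_gv = 4, A_nv = 1×(8 − 2.5×1)×0.5 = 2.75 in²; tension to near edge: (1.25 − 0.5×1)×0.5 = 0.375 in². R_n = min(0.6×58×2.75, 0.6×36×4) + 1.0×58×0.375 = min(95.7, 86.4) + 21.75 = 108.15 kips. φR_n = 0.75 × 108.15 = 81.1 kips.
Tension yield (gross): A_g = 7.1875×0.5 = 3.5938 in². φR_n = 0.90 × 36 × 3.5938 = 116.4 kips.
Governing: min(73.1, 124.8, 81.1, 116.4) = 73.1 kips → bolt shear.

73.1 kips (bolt shear governs)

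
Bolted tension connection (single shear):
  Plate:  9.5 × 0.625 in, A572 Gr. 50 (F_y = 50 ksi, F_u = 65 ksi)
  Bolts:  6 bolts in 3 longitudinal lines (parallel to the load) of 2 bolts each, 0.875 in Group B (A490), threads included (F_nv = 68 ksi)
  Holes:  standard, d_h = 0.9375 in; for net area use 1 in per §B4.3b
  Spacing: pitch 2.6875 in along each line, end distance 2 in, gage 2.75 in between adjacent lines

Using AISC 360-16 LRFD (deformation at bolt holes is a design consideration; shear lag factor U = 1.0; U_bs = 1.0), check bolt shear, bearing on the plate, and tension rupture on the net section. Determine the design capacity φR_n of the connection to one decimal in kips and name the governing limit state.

Bolt shear: A_b = π(0.875)²/4 = 0.60132 in². φR_n = 0.75 × 68 × 0.60132 × 6 × 1 = 184.0 kips.
Bearing (0.625 in plate, F_u = 65 ksi): end bolts L_c = 2 − 0.9375/2 = 1.53125, R_n = min(1.2×1.53125×0.625×65, 2.4×0.875×0.625×65) = 74.648 kips/bolt; interior L_c = 2.6875 − 0.9375 = 1.75, R_n = 85.313 kips/bolt. φR_n = 0.75 × (3×74.648 + 3×85.313) = 359.9 kips.
Tension rupture (net): A_n = (9.5 − 3×1)×0.625 = 4.0625 in² (U = 1.0, A_e = A_n). φR_n = 0.75 × 65 × 4.0625 = 198.0 kips.
Governing: min(184.0, 359.9, 198.0) = 184.0 kips → bolt shear.

184.0 kips (bolt shear governs)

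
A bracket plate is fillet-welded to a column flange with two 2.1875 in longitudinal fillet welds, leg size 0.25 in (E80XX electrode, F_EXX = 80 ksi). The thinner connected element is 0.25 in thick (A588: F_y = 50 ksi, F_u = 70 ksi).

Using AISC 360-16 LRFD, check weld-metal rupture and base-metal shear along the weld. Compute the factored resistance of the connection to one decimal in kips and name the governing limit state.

27.8 kips (weld metal governs)

Weld metal: throat = 0.707×0.25 = 0.17675 in, L = 2×2.1875 = 4.375 in. φR_n = 0.75 × 0.6 × 80 × 0.17675 × 4.375 = 27.8 kips.
Base metal shear (0.25 in plate): yield φR_n = 1.0×0.6×50×0.25×4.375 = 32.8 kips; rupture φR_n = 0.75×0.6×70×0.25×4.375 = 34.5 kips; take 32.8 kips (yield).
Governing: min(27.8, 32.8) = 27.8 kips → weld metal.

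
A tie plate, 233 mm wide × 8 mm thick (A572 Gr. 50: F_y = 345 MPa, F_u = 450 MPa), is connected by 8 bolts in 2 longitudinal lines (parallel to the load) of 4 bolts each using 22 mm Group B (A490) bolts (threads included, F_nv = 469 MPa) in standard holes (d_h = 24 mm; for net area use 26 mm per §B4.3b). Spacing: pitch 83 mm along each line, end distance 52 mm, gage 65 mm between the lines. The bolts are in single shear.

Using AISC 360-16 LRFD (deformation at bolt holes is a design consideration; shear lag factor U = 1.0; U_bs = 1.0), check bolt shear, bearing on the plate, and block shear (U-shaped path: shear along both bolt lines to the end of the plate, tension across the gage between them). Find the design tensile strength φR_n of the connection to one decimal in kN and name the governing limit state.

785.7 kN (block shear governs)

Bolt shear: A_b = π(22)²/4 = 380.13 mm². φR_n = 0.75 × 469 × 380.13 × 8 × 1 = 1069.7 kN.
Bearing (8 mm plate, F_u = 450 MPa): end bolts L_c = 52 − 24/2 = 40, R_n = min(1.2×40×8×450, 2.4×22×8×450) = 172.8 kN/bolt; interior L_c = 83 − 24 = 59, R_n = 190.08 kN/bolt. φR_n = 0.75 × (2×172.8 + 6×190.08) = 1114.6 kN.
Block shear: shear path 2×[52+3×83] = 2×301 mm, A_gv = 4816, A_nv = 2×(301 − 3.5×26)×8 = 3360 mm²; tension across gage: (65 − 1×26)×8 = 312 mm². R_n = min(0.6×450×3360, 0.6×345×4816) + 1.0×450×312 = min(907.2, 996.91) + 140.4 = 1047.6 kN. φR_n = 0.75 × 1047.6 = 785.7 kN.
Governing: min(1069.7, 1114.6, 785.7) = 785.7 kN → block shear.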